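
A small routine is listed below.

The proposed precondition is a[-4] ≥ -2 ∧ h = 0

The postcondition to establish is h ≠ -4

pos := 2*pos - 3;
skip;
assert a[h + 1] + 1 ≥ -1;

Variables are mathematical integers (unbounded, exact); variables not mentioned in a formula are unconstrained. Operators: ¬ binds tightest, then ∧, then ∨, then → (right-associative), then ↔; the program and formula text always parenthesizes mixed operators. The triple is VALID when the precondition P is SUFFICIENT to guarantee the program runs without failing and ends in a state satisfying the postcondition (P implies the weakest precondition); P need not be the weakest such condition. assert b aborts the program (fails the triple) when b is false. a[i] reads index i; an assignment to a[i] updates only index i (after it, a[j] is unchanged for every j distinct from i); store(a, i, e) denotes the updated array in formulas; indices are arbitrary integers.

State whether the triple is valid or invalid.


Working backward. After the program, h ≠ -4 must hold.
Before assert a[h + 1] + 1 ≥ -1: a[h + 1] ≥ -2 ∧ h ≠ -4
Before skip: a[h + 1] ≥ -2 ∧ h ≠ -4
Before pos := 2*pos - 3: a[h + 1] ≥ -2 ∧ h ≠ -4
The weakest precondition is a[h + 1] ≥ -2 ∧ h ≠ -4.
Check whether a[-4] ≥ -2 ∧ h = 0 implies it.
Countermodel: at the initial state a = {[-4] = 0, [1] = -3, elsewhere -3}, h = 0, the precondition holds but the weakest precondition fails.
Answer: invalid


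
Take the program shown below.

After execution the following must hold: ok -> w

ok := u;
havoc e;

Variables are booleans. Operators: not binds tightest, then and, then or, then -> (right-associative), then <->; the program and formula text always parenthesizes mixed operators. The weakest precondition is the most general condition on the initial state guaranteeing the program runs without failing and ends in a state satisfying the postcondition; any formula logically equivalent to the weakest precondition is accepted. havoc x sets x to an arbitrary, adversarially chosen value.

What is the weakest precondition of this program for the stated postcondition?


Working backward. After the program, ok -> w must hold.
Before havoc e: ok -> w
Before ok := u: u -> w
Answer: WP = u -> w


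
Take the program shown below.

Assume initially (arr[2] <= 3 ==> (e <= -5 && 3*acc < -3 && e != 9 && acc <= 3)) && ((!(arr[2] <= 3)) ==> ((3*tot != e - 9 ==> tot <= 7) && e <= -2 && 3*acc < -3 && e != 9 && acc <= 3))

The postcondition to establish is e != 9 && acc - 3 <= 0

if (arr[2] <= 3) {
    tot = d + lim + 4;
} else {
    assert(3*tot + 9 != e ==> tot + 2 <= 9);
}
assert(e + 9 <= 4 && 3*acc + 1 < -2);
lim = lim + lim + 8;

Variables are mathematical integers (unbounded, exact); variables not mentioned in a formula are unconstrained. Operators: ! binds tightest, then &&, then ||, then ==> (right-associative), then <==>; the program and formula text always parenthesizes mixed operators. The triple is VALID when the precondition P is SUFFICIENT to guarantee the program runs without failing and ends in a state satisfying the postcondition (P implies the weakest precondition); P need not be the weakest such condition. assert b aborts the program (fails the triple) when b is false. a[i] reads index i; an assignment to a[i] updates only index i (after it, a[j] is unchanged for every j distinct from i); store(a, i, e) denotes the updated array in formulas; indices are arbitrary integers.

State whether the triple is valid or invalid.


Working backward. After the program, the postcondition e != 9 && acc - 3 <= 0 must hold; in canonical form it is e != 9 && acc <= 3.
Before lim := lim + lim + 8: e != 9 && acc <= 3
Before assert e + 9 <= 4 && 3*acc + 1 < -2: e <= -5 && 3*acc < -3 && e != 9 && acc <= 3
Then branch requires e <= -5 && 3*acc < -3 && e != 9 && acc <= 3; else branch requires (3*tot != e - 9 ==> tot <= 7) && e <= -5 && 3*acc < -3 && e != 9 && acc <= 3.
Before the if: (arr[2] <= 3 ==> (e <= -5 && 3*acc < -3 && e != 9 && acc <= 3)) && ((!(arr[2] <= 3)) ==> ((3*tot != e - 9 ==> tot <= 7) && e <= -5 && 3*acc < -3 && e != 9 && acc <= 3))
The weakest precondition is (arr[2] <= 3 ==> (e <= -5 && 3*acc < -3 && e != 9 && acc <= 3)) && ((!(arr[2] <= 3)) ==> ((3*tot != e - 9 ==> tot <= 7) && e <= -5 && 3*acc < -3 && e != 9 && acc <= 3)).
Check whether (arr[2] <= 3 ==> (e <= -5 && 3*acc < -3 && e != 9 && acc <= 3)) && ((!(arr[2] <= 3)) ==> ((3*tot != e - 9 ==> tot <= 7) && e <= -2 && 3*acc < -3 && e != 9 && acc <= 3)) implies it.
Countermodel: at the initial state acc = -2, arr = {[2] = 4, elsewhere 4}, e = -2, tot = -4, the precondition holds but the weakest precondition fails.
Answer: invalid


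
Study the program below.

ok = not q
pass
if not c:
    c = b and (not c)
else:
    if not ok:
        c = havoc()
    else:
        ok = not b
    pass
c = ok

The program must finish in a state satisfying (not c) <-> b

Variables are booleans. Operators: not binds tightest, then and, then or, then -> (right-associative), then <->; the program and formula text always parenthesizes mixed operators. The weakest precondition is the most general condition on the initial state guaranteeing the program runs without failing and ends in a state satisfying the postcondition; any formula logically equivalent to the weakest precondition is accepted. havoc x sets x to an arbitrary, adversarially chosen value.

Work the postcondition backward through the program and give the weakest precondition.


Working backward. After the program, (not c) <-> b must hold.
Before c := ok: (not ok) <-> b
Then branch requires (not ok) <-> b; else branch requires (not ok) -> ((not ok) <-> b).
Before the if: ((not c) -> ((not ok) <-> b)) and (c -> ((not ok) -> ((not ok) <-> b)))
Before skip: ((not c) -> ((not ok) <-> b)) and (c -> ((not ok) -> ((not ok) <-> b)))
Before ok := not q: ((not c) -> (q <-> b)) and (c -> (q -> (q <-> b)))
Answer: WP = ((not c) -> (q <-> b)) and (c -> (q -> (q <-> b)))


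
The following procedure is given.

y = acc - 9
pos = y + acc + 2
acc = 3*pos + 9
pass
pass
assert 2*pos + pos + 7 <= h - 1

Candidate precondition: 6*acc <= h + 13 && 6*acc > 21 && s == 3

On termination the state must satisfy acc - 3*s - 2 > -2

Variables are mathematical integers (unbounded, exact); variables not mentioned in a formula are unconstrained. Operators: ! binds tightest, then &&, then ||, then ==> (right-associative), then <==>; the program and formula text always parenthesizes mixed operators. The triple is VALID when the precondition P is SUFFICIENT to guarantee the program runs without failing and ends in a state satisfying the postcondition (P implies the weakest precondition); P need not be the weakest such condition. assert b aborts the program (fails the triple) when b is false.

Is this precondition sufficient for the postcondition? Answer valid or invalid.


Working backward. After the program, the postcondition acc - 3*s - 2 > -2 must hold; in canonical form it is acc > 3*s.
Before assert 2*pos + pos + 7 <= h - 1: 3*pos <= h - 8 && acc > 3*s
Before skip: 3*pos <= h - 8 && acc > 3*s
Before skip: 3*pos <= h - 8 && acc > 3*s
Before acc := 3*pos + 9: 3*pos <= h - 8 && 3*pos > 3*s - 9
Before pos := y + acc + 2: 3*acc + 3*y <= h - 14 && 3*acc + 3*y > 3*s - 15
Before y := acc - 9: 6*acc <= h + 13 && 6*acc > 3*s + 12
The weakest precondition is 6*acc <= h + 13 && 6*acc > 3*s + 12.
Check whether 6*acc <= h + 13 && 6*acc > 21 && s == 3 implies it.
Every state satisfying the precondition satisfies the weakest precondition: the implication holds.
Answer: valid


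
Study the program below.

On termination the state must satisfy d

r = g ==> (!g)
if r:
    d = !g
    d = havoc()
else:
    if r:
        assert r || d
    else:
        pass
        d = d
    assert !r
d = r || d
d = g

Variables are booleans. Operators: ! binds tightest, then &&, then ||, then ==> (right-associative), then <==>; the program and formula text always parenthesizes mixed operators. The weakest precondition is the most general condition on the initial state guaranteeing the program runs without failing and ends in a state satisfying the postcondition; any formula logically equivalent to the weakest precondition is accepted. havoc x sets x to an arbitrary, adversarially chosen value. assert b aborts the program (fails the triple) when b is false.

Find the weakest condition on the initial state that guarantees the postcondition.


Working backward. After the program, d must hold.
Before d := g: g
Before d := r || d: g
Then branch requires g; else branch requires (r ==> ((r || d) && (!r) && g)) && ((!r) ==> ((!r) && g)).
Before the if: (r ==> g) && ((!r) ==> ((r ==> ((r || d) && (!r) && g)) && ((!r) ==> ((!r) && g))))
Before r := g ==> (!g): ((g ==> (!g)) ==> g) && ((!(g ==> (!g))) ==> (((g ==> (!g)) ==> (((g ==> (!g)) || d) && (!(g ==> (!g))) && g)) && ((!(g ==> (!g))) ==> ((!(g ==> (!g))) && g))))
Answer: WP = ((g ==> (!g)) ==> g) && ((!(g ==> (!g))) ==> (((g ==> (!g)) ==> (((g ==> (!g)) || d) && (!(g ==> (!g))) && g)) && ((!(g ==> (!g))) ==> ((!(g ==> (!g))) && g))))


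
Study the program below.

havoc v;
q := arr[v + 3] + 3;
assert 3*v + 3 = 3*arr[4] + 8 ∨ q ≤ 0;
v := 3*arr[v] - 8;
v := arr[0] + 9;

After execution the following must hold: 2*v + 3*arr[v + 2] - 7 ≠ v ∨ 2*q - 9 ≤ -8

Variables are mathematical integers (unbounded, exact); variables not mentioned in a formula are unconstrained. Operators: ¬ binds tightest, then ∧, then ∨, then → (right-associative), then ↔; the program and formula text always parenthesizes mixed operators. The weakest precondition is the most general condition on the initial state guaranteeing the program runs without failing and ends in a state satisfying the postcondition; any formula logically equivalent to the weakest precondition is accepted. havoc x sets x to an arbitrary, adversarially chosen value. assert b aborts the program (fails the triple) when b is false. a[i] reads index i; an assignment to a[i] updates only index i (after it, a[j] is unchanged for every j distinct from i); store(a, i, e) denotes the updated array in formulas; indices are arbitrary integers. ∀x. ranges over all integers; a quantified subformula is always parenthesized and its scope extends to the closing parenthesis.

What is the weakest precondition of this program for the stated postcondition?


Working backward. After the program, the postcondition 2*v + 3*arr[v + 2] - 7 ≠ v ∨ 2*q - 9 ≤ -8 must hold; in canonical form it is 3*arr[v + 2] + v ≠ 7 ∨ 2*q ≤ 1.
Before v := arr[0] + 9: 3*arr[arr[0] + 11] + arr[0] ≠ -2 ∨ 2*q ≤ 1
Before v := 3*arr[v] - 8: 3*arr[arr[0] + 11] + arr[0] ≠ -2 ∨ 2*q ≤ 1
Before assert 3*v + 3 = 3*arr[4] + 8 ∨ q ≤ 0: (3*v = 3*arr[4] + 5 ∨ q ≤ 0) ∧ (3*arr[arr[0] + 11] + arr[0] ≠ -2 ∨ 2*q ≤ 1)
Before q := arr[v + 3] + 3: (3*v = 3*arr[4] + 5 ∨ arr[v + 3] ≤ -3) ∧ (3*arr[arr[0] + 11] + arr[0] ≠ -2 ∨ 2*arr[v + 3] ≤ -5)
Before havoc v: ∀v_1. ((3*v_1 = 3*arr[4] + 5 ∨ arr[v_1 + 3] ≤ -3) ∧ (3*arr[arr[0] + 11] + arr[0] ≠ -2 ∨ 2*arr[v_1 + 3] ≤ -5))
Answer: WP = ∀v_1. ((3*v_1 = 3*arr[4] + 5 ∨ arr[v_1 + 3] ≤ -3) ∧ (3*arr[arr[0] + 11] + arr[0] ≠ -2 ∨ 2*arr[v_1 + 3] ≤ -5))


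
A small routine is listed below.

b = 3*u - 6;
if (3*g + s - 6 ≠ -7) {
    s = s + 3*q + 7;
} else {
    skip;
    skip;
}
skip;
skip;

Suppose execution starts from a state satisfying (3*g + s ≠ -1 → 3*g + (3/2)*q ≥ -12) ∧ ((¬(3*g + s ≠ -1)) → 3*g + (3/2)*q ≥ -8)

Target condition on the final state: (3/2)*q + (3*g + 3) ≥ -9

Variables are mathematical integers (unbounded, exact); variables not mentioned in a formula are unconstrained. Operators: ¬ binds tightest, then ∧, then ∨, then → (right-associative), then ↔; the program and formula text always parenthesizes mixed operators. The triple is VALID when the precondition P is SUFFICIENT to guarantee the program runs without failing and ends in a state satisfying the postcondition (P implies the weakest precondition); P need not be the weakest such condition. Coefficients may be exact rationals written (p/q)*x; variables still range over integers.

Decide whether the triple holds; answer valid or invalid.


Working backward. After the program, the postcondition (3/2)*q + (3*g + 3) ≥ -9 must hold; in canonical form it is 3*g + (3/2)*q ≥ -12.
Before skip: 3*g + (3/2)*q ≥ -12
Before skip: 3*g + (3/2)*q ≥ -12
Then branch requires 3*g + (3/2)*q ≥ -12; else branch requires 3*g + (3/2)*q ≥ -12.
Before the if: (3*g + s ≠ -1 → 3*g + (3/2)*q ≥ -12) ∧ ((¬(3*g + s ≠ -1)) → 3*g + (3/2)*q ≥ -12)
Before b := 3*u - 6: (3*g + s ≠ -1 → 3*g + (3/2)*q ≥ -12) ∧ ((¬(3*g + s ≠ -1)) → 3*g + (3/2)*q ≥ -12)
The weakest precondition is (3*g + s ≠ -1 → 3*g + (3/2)*q ≥ -12) ∧ ((¬(3*g + s ≠ -1)) → 3*g + (3/2)*q ≥ -12).
Check whether (3*g + s ≠ -1 → 3*g + (3/2)*q ≥ -12) ∧ ((¬(3*g + s ≠ -1)) → 3*g + (3/2)*q ≥ -8) implies it.
Every state satisfying the precondition satisfies the weakest precondition: the implication holds.
Answer: valid


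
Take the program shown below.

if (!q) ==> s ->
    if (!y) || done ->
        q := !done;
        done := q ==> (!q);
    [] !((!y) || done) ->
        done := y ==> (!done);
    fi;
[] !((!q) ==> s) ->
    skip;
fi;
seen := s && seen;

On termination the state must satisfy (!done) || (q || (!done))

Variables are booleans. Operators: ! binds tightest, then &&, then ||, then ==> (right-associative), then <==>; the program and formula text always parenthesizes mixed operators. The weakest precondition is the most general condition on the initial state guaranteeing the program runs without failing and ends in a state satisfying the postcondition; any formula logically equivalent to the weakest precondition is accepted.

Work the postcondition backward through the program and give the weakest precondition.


Working backward. After the program, the postcondition (!done) || (q || (!done)) must hold; in canonical form it is (!done) || q.
Before seen := s && seen: (!done) || q
Then branch requires (((!y) || done) ==> ((!((!done) ==> done)) || (!done))) && ((!((!y) || done)) ==> ((!(y ==> (!done))) || q)); else branch requires (!done) || q.
Before the if: (((!q) ==> s) ==> ((((!y) || done) ==> ((!((!done) ==> done)) || (!done))) && ((!((!y) || done)) ==> ((!(y ==> (!done))) || q)))) && ((!((!q) ==> s)) ==> ((!done) || q))
Answer: WP = (((!q) ==> s) ==> ((((!y) || done) ==> ((!((!done) ==> done)) || (!done))) && ((!((!y) || done)) ==> ((!(y ==> (!done))) || q)))) && ((!((!q) ==> s)) ==> ((!done) || q))


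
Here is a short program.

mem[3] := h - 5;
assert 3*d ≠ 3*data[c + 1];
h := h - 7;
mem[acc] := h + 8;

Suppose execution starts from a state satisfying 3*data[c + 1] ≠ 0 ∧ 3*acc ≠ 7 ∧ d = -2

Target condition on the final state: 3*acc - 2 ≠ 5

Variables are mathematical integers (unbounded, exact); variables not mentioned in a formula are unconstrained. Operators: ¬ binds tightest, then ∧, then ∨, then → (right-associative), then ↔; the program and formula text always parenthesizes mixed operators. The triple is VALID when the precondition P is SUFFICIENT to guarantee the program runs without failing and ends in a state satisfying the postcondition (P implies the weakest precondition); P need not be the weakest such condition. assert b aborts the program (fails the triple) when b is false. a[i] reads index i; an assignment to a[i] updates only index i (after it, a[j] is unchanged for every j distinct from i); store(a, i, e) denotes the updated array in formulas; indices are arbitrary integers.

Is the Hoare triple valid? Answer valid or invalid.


Working backward. After the program, the postcondition 3*acc - 2 ≠ 5 must hold; in canonical form it is 3*acc ≠ 7.
Before mem[acc] := h + 8: 3*acc ≠ 7
Before h := h - 7: 3*acc ≠ 7
Before assert 3*d ≠ 3*data[c + 1]: 3*d ≠ 3*data[c + 1] ∧ 3*acc ≠ 7
Before mem[3] := h - 5: 3*d ≠ 3*data[c + 1] ∧ 3*acc ≠ 7
The weakest precondition is 3*d ≠ 3*data[c + 1] ∧ 3*acc ≠ 7.
Check whether 3*data[c + 1] ≠ 0 ∧ 3*acc ≠ 7 ∧ d = -2 implies it.
Countermodel: at the initial state acc = 0, c = -1, d = -2, data = {[0] = -2, elsewhere -2}, the precondition holds but the weakest precondition fails.
Answer: invalid


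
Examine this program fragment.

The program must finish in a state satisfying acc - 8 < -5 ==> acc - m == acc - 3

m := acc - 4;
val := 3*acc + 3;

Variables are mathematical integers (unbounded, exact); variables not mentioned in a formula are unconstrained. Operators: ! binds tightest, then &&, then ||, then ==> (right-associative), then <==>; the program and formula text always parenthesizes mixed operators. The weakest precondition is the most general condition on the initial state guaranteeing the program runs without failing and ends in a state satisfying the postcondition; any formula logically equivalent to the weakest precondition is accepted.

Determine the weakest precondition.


Working backward. After the program, the postcondition acc - 8 < -5 ==> acc - m == acc - 3 must hold; in canonical form it is acc < 3 ==> m == 3.
Before val := 3*acc + 3: acc < 3 ==> m == 3
Before m := acc - 4: acc < 3 ==> acc == 7
Answer: WP = acc < 3 ==> acc == 7


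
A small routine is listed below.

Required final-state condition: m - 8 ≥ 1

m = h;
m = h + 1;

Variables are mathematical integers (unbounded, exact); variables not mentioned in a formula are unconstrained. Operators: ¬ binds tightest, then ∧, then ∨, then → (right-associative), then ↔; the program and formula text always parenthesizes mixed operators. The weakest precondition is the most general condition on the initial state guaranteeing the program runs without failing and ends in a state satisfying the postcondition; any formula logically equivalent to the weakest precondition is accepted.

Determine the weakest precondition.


Working backward. After the program, the postcondition m - 8 ≥ 1 must hold; in canonical form it is m ≥ 9.
Before m := h + 1: h ≥ 8
Before m := h: h ≥ 8
Answer: WP = h ≥ 8


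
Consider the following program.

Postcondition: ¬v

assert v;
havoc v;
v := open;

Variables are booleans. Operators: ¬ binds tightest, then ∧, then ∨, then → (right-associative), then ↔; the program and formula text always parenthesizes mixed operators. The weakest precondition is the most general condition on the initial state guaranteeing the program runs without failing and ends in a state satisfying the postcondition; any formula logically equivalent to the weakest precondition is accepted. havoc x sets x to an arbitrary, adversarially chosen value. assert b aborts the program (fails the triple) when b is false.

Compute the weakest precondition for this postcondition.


Working backward. After the program, ¬v must hold.
Before v := open: ¬open
Before havoc v: ¬open
Before assert v: v ∧ (¬open)
Answer: WP = v ∧ (¬open)


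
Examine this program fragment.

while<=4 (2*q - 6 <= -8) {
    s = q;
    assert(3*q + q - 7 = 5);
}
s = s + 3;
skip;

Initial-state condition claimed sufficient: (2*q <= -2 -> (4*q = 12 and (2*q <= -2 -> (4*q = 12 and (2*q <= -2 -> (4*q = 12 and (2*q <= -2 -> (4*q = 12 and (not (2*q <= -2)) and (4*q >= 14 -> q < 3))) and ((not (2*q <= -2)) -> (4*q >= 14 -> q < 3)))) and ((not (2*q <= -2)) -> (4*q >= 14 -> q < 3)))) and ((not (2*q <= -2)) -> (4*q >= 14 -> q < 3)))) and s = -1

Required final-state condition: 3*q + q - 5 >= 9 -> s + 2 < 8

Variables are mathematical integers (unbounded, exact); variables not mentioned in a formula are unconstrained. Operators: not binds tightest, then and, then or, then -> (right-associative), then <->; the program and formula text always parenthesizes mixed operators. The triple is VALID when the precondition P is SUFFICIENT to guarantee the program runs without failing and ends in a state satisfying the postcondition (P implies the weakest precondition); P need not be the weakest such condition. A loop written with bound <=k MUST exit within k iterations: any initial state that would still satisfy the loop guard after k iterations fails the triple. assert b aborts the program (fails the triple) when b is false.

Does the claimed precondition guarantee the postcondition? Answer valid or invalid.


Working backward. After the program, the postcondition 3*q + q - 5 >= 9 -> s + 2 < 8 must hold; in canonical form it is 4*q >= 14 -> s < 6.
Before skip: 4*q >= 14 -> s < 6
Before s := s + 3: 4*q >= 14 -> s < 3
Before the loop (bound <=4), unroll the exhaustion recursion (WP_0 = exit-now case; WP_j = one more guarded iteration, up to j = 4):
  WP_0: (not (2*q <= -2)) and (4*q >= 14 -> s < 3)
  WP_1: (2*q <= -2 -> (4*q = 12 and (not (2*q <= -2)) and (4*q >= 14 -> q < 3))) and ((not (2*q <= -2)) -> (4*q >= 14 -> s < 3))
  WP_2: (2*q <= -2 -> (4*q = 12 and (2*q <= -2 -> (4*q = 12 and (not (2*q <= -2)) and (4*q >= 14 -> q < 3))) and ((not (2*q <= -2)) -> (4*q >= 14 -> q < 3)))) and ((not (2*q <= -2)) -> (4*q >= 14 -> s < 3))
  WP_3: (2*q <= -2 -> (4*q = 12 and (2*q <= -2 -> (4*q = 12 and (2*q <= -2 -> (4*q = 12 and (not (2*q <= -2)) and (4*q >= 14 -> q < 3))) and ((not (2*q <= -2)) -> (4*q >= 14 -> q < 3)))) and ((not (2*q <= -2)) -> (4*q >= 14 -> q < 3)))) and ((not (2*q <= -2)) -> (4*q >= 14 -> s < 3))
  WP_4: (2*q <= -2 -> (4*q = 12 and (2*q <= -2 -> (4*q = 12 and (2*q <= -2 -> (4*q = 12 and (2*q <= -2 -> (4*q = 12 and (not (2*q <= -2)) and (4*q >= 14 -> q < 3))) and ((not (2*q <= -2)) -> (4*q >= 14 -> q < 3)))) and ((not (2*q <= -2)) -> (4*q >= 14 -> q < 3)))) and ((not (2*q <= -2)) -> (4*q >= 14 -> q < 3)))) and ((not (2*q <= -2)) -> (4*q >= 14 -> s < 3))
So before the loop: (2*q <= -2 -> (4*q = 12 and (2*q <= -2 -> (4*q = 12 and (2*q <= -2 -> (4*q = 12 and (2*q <= -2 -> (4*q = 12 and (not (2*q <= -2)) and (4*q >= 14 -> q < 3))) and ((not (2*q <= -2)) -> (4*q >= 14 -> q < 3)))) and ((not (2*q <= -2)) -> (4*q >= 14 -> q < 3)))) and ((not (2*q <= -2)) -> (4*q >= 14 -> q < 3)))) and ((not (2*q <= -2)) -> (4*q >= 14 -> s < 3))
The weakest precondition is (2*q <= -2 -> (4*q = 12 and (2*q <= -2 -> (4*q = 12 and (2*q <= -2 -> (4*q = 12 and (2*q <= -2 -> (4*q = 12 and (not (2*q <= -2)) and (4*q >= 14 -> q < 3))) and ((not (2*q <= -2)) -> (4*q >= 14 -> q < 3)))) and ((not (2*q <= -2)) -> (4*q >= 14 -> q < 3)))) and ((not (2*q <= -2)) -> (4*q >= 14 -> q < 3)))) and ((not (2*q <= -2)) -> (4*q >= 14 -> s < 3)).
Check whether (2*q <= -2 -> (4*q = 12 and (2*q <= -2 -> (4*q = 12 and (2*q <= -2 -> (4*q = 12 and (2*q <= -2 -> (4*q = 12 and (not (2*q <= -2)) and (4*q >= 14 -> q < 3))) and ((not (2*q <= -2)) -> (4*q >= 14 -> q < 3)))) and ((not (2*q <= -2)) -> (4*q >= 14 -> q < 3)))) and ((not (2*q <= -2)) -> (4*q >= 14 -> q < 3)))) and s = -1 implies it.
Every state satisfying the precondition satisfies the weakest precondition: the implication holds.
Answer: valid


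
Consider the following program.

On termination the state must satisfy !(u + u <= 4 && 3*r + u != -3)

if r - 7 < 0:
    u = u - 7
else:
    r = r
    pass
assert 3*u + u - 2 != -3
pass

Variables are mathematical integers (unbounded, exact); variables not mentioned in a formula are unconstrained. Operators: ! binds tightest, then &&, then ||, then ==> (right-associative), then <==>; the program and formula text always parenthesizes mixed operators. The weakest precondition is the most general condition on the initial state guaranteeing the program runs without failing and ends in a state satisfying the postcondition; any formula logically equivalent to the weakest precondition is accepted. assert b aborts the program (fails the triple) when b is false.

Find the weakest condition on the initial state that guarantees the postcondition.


Working backward. After the program, the postcondition !(u + u <= 4 && 3*r + u != -3) must hold; in canonical form it is !(2*u <= 4 && 3*r + u != -3).
Before skip: !(2*u <= 4 && 3*r + u != -3)
Before assert 3*u + u - 2 != -3: 4*u != -1 && (!(2*u <= 4 && 3*r + u != -3))
Then branch requires 4*u != 27 && (!(2*u <= 18 && 3*r + u != 4)); else branch requires 4*u != -1 && (!(2*u <= 4 && 3*r + u != -3)).
Before the if: (r < 7 ==> (4*u != 27 && (!(2*u <= 18 && 3*r + u != 4)))) && ((!(r < 7)) ==> (4*u != -1 && (!(2*u <= 4 && 3*r + u != -3))))
Answer: WP = (r < 7 ==> (4*u != 27 && (!(2*u <= 18 && 3*r + u != 4)))) && ((!(r < 7)) ==> (4*u != -1 && (!(2*u <= 4 && 3*r + u != -3))))


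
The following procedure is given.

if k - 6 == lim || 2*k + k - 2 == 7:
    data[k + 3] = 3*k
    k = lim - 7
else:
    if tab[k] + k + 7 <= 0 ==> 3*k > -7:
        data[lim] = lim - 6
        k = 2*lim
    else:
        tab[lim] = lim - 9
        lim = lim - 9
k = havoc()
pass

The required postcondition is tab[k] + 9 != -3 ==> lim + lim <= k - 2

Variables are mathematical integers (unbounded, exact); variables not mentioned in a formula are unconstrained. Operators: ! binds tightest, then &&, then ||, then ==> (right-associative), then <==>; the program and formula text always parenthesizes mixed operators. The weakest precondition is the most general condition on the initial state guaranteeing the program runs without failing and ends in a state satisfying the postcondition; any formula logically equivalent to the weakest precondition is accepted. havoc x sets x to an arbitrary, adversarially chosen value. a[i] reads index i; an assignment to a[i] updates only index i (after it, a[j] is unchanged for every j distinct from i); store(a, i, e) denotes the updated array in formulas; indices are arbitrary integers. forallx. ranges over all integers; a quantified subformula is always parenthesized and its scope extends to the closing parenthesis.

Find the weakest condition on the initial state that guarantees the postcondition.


Working backward. After the program, the postcondition tab[k] + 9 != -3 ==> lim + lim <= k - 2 must hold; in canonical form it is tab[k] != -12 ==> 2*lim <= k - 2.
Before skip: tab[k] != -12 ==> 2*lim <= k - 2
Before havoc k: forall k_1. (tab[k_1] != -12 ==> 2*lim <= k_1 - 2)
Then branch requires forall k_1. (tab[k_1] != -12 ==> 2*lim <= k_1 - 2); else branch requires ((tab[k] + k <= -7 ==> 3*k > -7) ==> (forall k_1. (tab[k_1] != -12 ==> 2*lim <= k_1 - 2))) && ((!(tab[k] + k <= -7 ==> 3*k > -7)) ==> (forall k_1. (store(tab, lim, lim - 9)[k_1] != -12 ==> 2*lim <= k_1 + 16))).
Before the if: ((k == lim + 6 || 3*k == 9) ==> (forall k_1. (tab[k_1] != -12 ==> 2*lim <= k_1 - 2))) && ((!(k == lim + 6 || 3*k == 9)) ==> (((tab[k] + k <= -7 ==> 3*k > -7) ==> (forall k_1. (tab[k_1] != -12 ==> 2*lim <= k_1 - 2))) && ((!(tab[k] + k <= -7 ==> 3*k > -7)) ==> (forall k_1. (store(tab, lim, lim - 9)[k_1] != -12 ==> 2*lim <= k_1 + 16)))))
Answer: WP = ((k == lim + 6 || 3*k == 9) ==> (forall k_1. (tab[k_1] != -12 ==> 2*lim <= k_1 - 2))) && ((!(k == lim + 6 || 3*k == 9)) ==> (((tab[k] + k <= -7 ==> 3*k > -7) ==> (forall k_1. (tab[k_1] != -12 ==> 2*lim <= k_1 - 2))) && ((!(tab[k] + k <= -7 ==> 3*k > -7)) ==> (forall k_1. (store(tab, lim, lim - 9)[k_1] != -12 ==> 2*lim <= k_1 + 16)))))


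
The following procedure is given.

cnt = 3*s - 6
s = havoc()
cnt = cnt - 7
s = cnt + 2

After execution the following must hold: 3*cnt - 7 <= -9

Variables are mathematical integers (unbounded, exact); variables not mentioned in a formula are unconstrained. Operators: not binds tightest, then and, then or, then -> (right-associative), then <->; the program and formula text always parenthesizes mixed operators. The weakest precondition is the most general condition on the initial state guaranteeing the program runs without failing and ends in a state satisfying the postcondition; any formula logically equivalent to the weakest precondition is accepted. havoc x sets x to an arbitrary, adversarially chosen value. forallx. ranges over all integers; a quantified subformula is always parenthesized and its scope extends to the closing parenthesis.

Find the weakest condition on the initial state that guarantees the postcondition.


Working backward. After the program, the postcondition 3*cnt - 7 <= -9 must hold; in canonical form it is 3*cnt <= -2.
Before s := cnt + 2: 3*cnt <= -2
Before cnt := cnt - 7: 3*cnt <= 19
Before havoc s: 3*cnt <= 19
Before cnt := 3*s - 6: 9*s <= 37
Answer: WP = 9*s <= 37


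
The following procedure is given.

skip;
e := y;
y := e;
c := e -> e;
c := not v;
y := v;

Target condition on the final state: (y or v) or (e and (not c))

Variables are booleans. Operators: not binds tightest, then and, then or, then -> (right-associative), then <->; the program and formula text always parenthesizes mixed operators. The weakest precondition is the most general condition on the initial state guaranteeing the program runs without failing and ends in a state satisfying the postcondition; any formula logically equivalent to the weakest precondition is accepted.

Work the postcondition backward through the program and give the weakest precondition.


Working backward. After the program, the postcondition (y or v) or (e and (not c)) must hold; in canonical form it is y or v or (e and (not c)).
Before y := v: v or (e and (not c))
Before c := not v: v or (e and v)
Before c := e -> e: v or (e and v)
Before y := e: v or (e and v)
Before e := y: v or (y and v)
Before skip: v or (y and v)
Answer: WP = v or (y and v)


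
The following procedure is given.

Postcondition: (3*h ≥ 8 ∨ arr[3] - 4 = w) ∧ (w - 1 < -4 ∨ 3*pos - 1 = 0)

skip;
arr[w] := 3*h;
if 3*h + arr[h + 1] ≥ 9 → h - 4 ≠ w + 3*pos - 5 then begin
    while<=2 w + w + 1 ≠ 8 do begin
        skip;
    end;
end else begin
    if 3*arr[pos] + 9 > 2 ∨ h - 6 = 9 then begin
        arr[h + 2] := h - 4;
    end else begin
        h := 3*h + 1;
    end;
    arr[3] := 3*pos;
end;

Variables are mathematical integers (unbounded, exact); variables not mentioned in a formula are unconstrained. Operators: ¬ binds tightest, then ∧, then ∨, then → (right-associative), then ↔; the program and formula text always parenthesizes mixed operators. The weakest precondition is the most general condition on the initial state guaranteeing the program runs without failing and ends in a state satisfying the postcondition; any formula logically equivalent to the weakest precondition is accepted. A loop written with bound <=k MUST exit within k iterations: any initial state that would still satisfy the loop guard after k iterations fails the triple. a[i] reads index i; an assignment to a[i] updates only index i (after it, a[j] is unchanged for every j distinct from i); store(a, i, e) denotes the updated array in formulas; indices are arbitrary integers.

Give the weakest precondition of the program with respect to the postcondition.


Working backward. After the program, the postcondition (3*h ≥ 8 ∨ arr[3] - 4 = w) ∧ (w - 1 < -4 ∨ 3*pos - 1 = 0) must hold; in canonical form it is (3*h ≥ 8 ∨ arr[3] = w + 4) ∧ (w < -3 ∨ 3*pos = 1).
Then branch requires (2*w ≠ 7 → ((2*w ≠ 7 → ((¬(2*w ≠ 7)) ∧ (3*h ≥ 8 ∨ arr[3] = w + 4) ∧ (w < -3 ∨ 3*pos = 1))) ∧ ((¬(2*w ≠ 7)) → ((3*h ≥ 8 ∨ arr[3] = w + 4) ∧ (w < -3 ∨ 3*pos = 1))))) ∧ ((¬(2*w ≠ 7)) → ((3*h ≥ 8 ∨ arr[3] = w + 4) ∧ (w < -3 ∨ 3*pos = 1))); else branch requires ((3*arr[pos] > -7 ∨ h = 15) → ((3*h ≥ 8 ∨ 3*pos = w + 4) ∧ (w < -3 ∨ 3*pos = 1))) ∧ ((¬(3*arr[pos] > -7 ∨ h = 15)) → ((9*h ≥ 5 ∨ 3*pos = w + 4) ∧ (w < -3 ∨ 3*pos = 1))).
Before the if: ((arr[h + 1] + 3*h ≥ 9 → h ≠ 3*pos + w - 1) → ((2*w ≠ 7 → ((2*w ≠ 7 → ((¬(2*w ≠ 7)) ∧ (3*h ≥ 8 ∨ arr[3] = w + 4) ∧ (w < -3 ∨ 3*pos = 1))) ∧ ((¬(2*w ≠ 7)) → ((3*h ≥ 8 ∨ arr[3] = w + 4) ∧ (w < -3 ∨ 3*pos = 1))))) ∧ ((¬(2*w ≠ 7)) → ((3*h ≥ 8 ∨ arr[3] = w + 4) ∧ (w < -3 ∨ 3*pos = 1))))) ∧ ((¬(arr[h + 1] + 3*h ≥ 9 → h ≠ 3*pos + w - 1)) → (((3*arr[pos] > -7 ∨ h = 15) → ((3*h ≥ 8 ∨ 3*pos = w + 4) ∧ (w < -3 ∨ 3*pos = 1))) ∧ ((¬(3*arr[pos] > -7 ∨ h = 15)) → ((9*h ≥ 5 ∨ 3*pos = w + 4) ∧ (w < -3 ∨ 3*pos = 1)))))
Before arr[w] := 3*h: ((store(arr, w, 3*h)[h + 1] + 3*h ≥ 9 → h ≠ 3*pos + w - 1) → ((2*w ≠ 7 → ((2*w ≠ 7 → ((¬(2*w ≠ 7)) ∧ (3*h ≥ 8 ∨ store(arr, w, 3*h)[3] = w + 4) ∧ (w < -3 ∨ 3*pos = 1))) ∧ ((¬(2*w ≠ 7)) → ((3*h ≥ 8 ∨ store(arr, w, 3*h)[3] = w + 4) ∧ (w < -3 ∨ 3*pos = 1))))) ∧ ((¬(2*w ≠ 7)) → ((3*h ≥ 8 ∨ store(arr, w, 3*h)[3] = w + 4) ∧ (w < -3 ∨ 3*pos = 1))))) ∧ ((¬(store(arr, w, 3*h)[h + 1] + 3*h ≥ 9 → h ≠ 3*pos + w - 1)) → (((3*store(arr, w, 3*h)[pos] > -7 ∨ h = 15) → ((3*h ≥ 8 ∨ 3*pos = w + 4) ∧ (w < -3 ∨ 3*pos = 1))) ∧ ((¬(3*store(arr, w, 3*h)[pos] > -7 ∨ h = 15)) → ((9*h ≥ 5 ∨ 3*pos = w + 4) ∧ (w < -3 ∨ 3*pos = 1)))))
Before skip: ((store(arr, w, 3*h)[h + 1] + 3*h ≥ 9 → h ≠ 3*pos + w - 1) → ((2*w ≠ 7 → ((2*w ≠ 7 → ((¬(2*w ≠ 7)) ∧ (3*h ≥ 8 ∨ store(arr, w, 3*h)[3] = w + 4) ∧ (w < -3 ∨ 3*pos = 1))) ∧ ((¬(2*w ≠ 7)) → ((3*h ≥ 8 ∨ store(arr, w, 3*h)[3] = w + 4) ∧ (w < -3 ∨ 3*pos = 1))))) ∧ ((¬(2*w ≠ 7)) → ((3*h ≥ 8 ∨ store(arr, w, 3*h)[3] = w + 4) ∧ (w < -3 ∨ 3*pos = 1))))) ∧ ((¬(store(arr, w, 3*h)[h + 1] + 3*h ≥ 9 → h ≠ 3*pos + w - 1)) → (((3*store(arr, w, 3*h)[pos] > -7 ∨ h = 15) → ((3*h ≥ 8 ∨ 3*pos = w + 4) ∧ (w < -3 ∨ 3*pos = 1))) ∧ ((¬(3*store(arr, w, 3*h)[pos] > -7 ∨ h = 15)) → ((9*h ≥ 5 ∨ 3*pos = w + 4) ∧ (w < -3 ∨ 3*pos = 1)))))
Answer: WP = ((store(arr, w, 3*h)[h + 1] + 3*h ≥ 9 → h ≠ 3*pos + w - 1) → ((2*w ≠ 7 → ((2*w ≠ 7 → ((¬(2*w ≠ 7)) ∧ (3*h ≥ 8 ∨ store(arr, w, 3*h)[3] = w + 4) ∧ (w < -3 ∨ 3*pos = 1))) ∧ ((¬(2*w ≠ 7)) → ((3*h ≥ 8 ∨ store(arr, w, 3*h)[3] = w + 4) ∧ (w < -3 ∨ 3*pos = 1))))) ∧ ((¬(2*w ≠ 7)) → ((3*h ≥ 8 ∨ store(arr, w, 3*h)[3] = w + 4) ∧ (w < -3 ∨ 3*pos = 1))))) ∧ ((¬(store(arr, w, 3*h)[h + 1] + 3*h ≥ 9 → h ≠ 3*pos + w - 1)) → (((3*store(arr, w, 3*h)[pos] > -7 ∨ h = 15) → ((3*h ≥ 8 ∨ 3*pos = w + 4) ∧ (w < -3 ∨ 3*pos = 1))) ∧ ((¬(3*store(arr, w, 3*h)[pos] > -7 ∨ h = 15)) → ((9*h ≥ 5 ∨ 3*pos = w + 4) ∧ (w < -3 ∨ 3*pos = 1)))))


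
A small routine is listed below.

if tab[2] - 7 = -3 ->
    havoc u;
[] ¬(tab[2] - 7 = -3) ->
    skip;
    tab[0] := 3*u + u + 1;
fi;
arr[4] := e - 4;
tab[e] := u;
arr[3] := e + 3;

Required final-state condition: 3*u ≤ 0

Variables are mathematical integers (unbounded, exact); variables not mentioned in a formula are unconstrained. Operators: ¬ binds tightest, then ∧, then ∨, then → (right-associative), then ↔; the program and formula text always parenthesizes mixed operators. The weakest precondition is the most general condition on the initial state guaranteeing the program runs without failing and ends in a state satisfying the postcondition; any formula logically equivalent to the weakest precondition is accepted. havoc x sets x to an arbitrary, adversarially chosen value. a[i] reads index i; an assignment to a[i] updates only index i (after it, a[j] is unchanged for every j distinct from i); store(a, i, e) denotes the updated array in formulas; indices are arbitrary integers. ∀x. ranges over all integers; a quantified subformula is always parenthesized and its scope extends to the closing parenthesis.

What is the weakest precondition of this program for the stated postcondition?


Working backward. After the program, 3*u ≤ 0 must hold.
Before arr[3] := e + 3: 3*u ≤ 0
Before tab[e] := u: 3*u ≤ 0
Before arr[4] := e - 4: 3*u ≤ 0
Then branch requires ∀u_1. 3*u_1 ≤ 0; else branch requires 3*u ≤ 0.
Before the if: (tab[2] = 4 → (∀u_1. 3*u_1 ≤ 0)) ∧ ((¬(tab[2] = 4)) → 3*u ≤ 0)
Answer: WP = (tab[2] = 4 → (∀u_1. 3*u_1 ≤ 0)) ∧ ((¬(tab[2] = 4)) → 3*u ≤ 0)


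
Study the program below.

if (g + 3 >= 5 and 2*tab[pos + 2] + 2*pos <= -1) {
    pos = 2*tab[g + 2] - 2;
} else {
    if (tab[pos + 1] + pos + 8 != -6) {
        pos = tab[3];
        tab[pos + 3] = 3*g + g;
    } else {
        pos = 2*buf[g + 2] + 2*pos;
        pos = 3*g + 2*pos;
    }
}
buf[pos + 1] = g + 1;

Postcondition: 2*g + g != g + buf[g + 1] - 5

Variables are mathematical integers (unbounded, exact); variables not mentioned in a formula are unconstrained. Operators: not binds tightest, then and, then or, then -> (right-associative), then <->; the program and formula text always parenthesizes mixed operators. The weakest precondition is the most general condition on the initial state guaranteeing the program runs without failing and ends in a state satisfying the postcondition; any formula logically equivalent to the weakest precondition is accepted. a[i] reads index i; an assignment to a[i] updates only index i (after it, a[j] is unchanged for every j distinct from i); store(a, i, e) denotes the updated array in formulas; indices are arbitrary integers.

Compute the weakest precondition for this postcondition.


Working backward. After the program, the postcondition 2*g + g != g + buf[g + 1] - 5 must hold; in canonical form it is 2*g != buf[g + 1] - 5.
Before buf[pos + 1] := g + 1: 2*g != store(buf, pos + 1, g + 1)[g + 1] - 5
Then branch requires 2*g != store(buf, 2*tab[g + 2] - 1, g + 1)[g + 1] - 5; else branch requires (tab[pos + 1] + pos != -14 -> 2*g != store(buf, tab[3] + 1, g + 1)[g + 1] - 5) and ((not (tab[pos + 1] + pos != -14)) -> 2*g != store(buf, 4*buf[g + 2] + 3*g + 4*pos + 1, g + 1)[g + 1] - 5).
Before the if: ((g >= 2 and 2*tab[pos + 2] + 2*pos <= -1) -> 2*g != store(buf, 2*tab[g + 2] - 1, g + 1)[g + 1] - 5) and ((not (g >= 2 and 2*tab[pos + 2] + 2*pos <= -1)) -> ((tab[pos + 1] + pos != -14 -> 2*g != store(buf, tab[3] + 1, g + 1)[g + 1] - 5) and ((not (tab[pos + 1] + pos != -14)) -> 2*g != store(buf, 4*buf[g + 2] + 3*g + 4*pos + 1, g + 1)[g + 1] - 5)))
Answer: WP = ((g >= 2 and 2*tab[pos + 2] + 2*pos <= -1) -> 2*g != store(buf, 2*tab[g + 2] - 1, g + 1)[g + 1] - 5) and ((not (g >= 2 and 2*tab[pos + 2] + 2*pos <= -1)) -> ((tab[pos + 1] + pos != -14 -> 2*g != store(buf, tab[3] + 1, g + 1)[g + 1] - 5) and ((not (tab[pos + 1] + pos != -14)) -> 2*g != store(buf, 4*buf[g + 2] + 3*g + 4*pos + 1, g + 1)[g + 1] - 5)))


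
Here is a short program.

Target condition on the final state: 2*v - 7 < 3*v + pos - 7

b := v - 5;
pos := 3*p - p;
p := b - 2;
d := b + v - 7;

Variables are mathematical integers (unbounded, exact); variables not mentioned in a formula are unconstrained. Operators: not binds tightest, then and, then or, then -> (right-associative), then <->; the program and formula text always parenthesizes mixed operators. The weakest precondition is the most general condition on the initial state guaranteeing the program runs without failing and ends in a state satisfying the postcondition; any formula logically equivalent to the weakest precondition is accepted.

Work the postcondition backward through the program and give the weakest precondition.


Working backward. After the program, the postcondition 2*v - 7 < 3*v + pos - 7 must hold; in canonical form it is pos + v > 0.
Before d := b + v - 7: pos + v > 0
Before p := b - 2: pos + v > 0
Before pos := 3*p - p: 2*p + v > 0
Before b := v - 5: 2*p + v > 0
Answer: WP = 2*p + v > 0


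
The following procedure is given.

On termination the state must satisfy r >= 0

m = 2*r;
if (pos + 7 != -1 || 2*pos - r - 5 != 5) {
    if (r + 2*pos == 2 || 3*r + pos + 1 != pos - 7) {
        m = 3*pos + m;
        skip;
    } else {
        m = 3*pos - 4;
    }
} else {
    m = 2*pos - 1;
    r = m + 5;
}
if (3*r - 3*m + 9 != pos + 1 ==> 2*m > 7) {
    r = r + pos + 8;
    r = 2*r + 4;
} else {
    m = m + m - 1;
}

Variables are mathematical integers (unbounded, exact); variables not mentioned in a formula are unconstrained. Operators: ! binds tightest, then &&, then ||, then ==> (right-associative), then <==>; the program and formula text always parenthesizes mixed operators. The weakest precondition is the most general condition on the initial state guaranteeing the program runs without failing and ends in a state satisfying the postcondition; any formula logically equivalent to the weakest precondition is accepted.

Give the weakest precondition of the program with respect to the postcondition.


Working backward. After the program, r >= 0 must hold.
Then branch requires 2*pos + 2*r >= -20; else branch requires r >= 0.
Before the if: ((3*r != 3*m + pos - 8 ==> 2*m > 7) ==> 2*pos + 2*r >= -20) && ((!(3*r != 3*m + pos - 8 ==> 2*m > 7)) ==> r >= 0)
Then branch requires ((2*pos + r == 2 || 3*r != -8) ==> (((3*r != 3*m + 10*pos - 8 ==> 2*m + 6*pos > 7) ==> 2*pos + 2*r >= -20) && ((!(3*r != 3*m + 10*pos - 8 ==> 2*m + 6*pos > 7)) ==> r >= 0))) && ((!(2*pos + r == 2 || 3*r != -8)) ==> (((3*r != 10*pos - 20 ==> 6*pos > 15) ==> 2*pos + 2*r >= -20) && ((!(3*r != 10*pos - 20 ==> 6*pos > 15)) ==> r >= 0))); else branch requires ((pos != 23 ==> 4*pos > 9) ==> 6*pos >= -28) && ((!(pos != 23 ==> 4*pos > 9)) ==> 2*pos >= -4).
Before the if: ((pos != -8 || 2*pos != r + 10) ==> (((2*pos + r == 2 || 3*r != -8) ==> (((3*r != 3*m + 10*pos - 8 ==> 2*m + 6*pos > 7) ==> 2*pos + 2*r >= -20) && ((!(3*r != 3*m + 10*pos - 8 ==> 2*m + 6*pos > 7)) ==> r >= 0))) && ((!(2*pos + r == 2 || 3*r != -8)) ==> (((3*r != 10*pos - 20 ==> 6*pos > 15) ==> 2*pos + 2*r >= -20) && ((!(3*r != 10*pos - 20 ==> 6*pos > 15)) ==> r >= 0))))) && ((!(pos != -8 || 2*pos != r + 10)) ==> (((pos != 23 ==> 4*pos > 9) ==> 6*pos >= -28) && ((!(pos != 23 ==> 4*pos > 9)) ==> 2*pos >= -4)))
Before m := 2*r: ((pos != -8 || 2*pos != r + 10) ==> (((2*pos + r == 2 || 3*r != -8) ==> (((10*pos + 3*r != 8 ==> 6*pos + 4*r > 7) ==> 2*pos + 2*r >= -20) && ((!(10*pos + 3*r != 8 ==> 6*pos + 4*r > 7)) ==> r >= 0))) && ((!(2*pos + r == 2 || 3*r != -8)) ==> (((3*r != 10*pos - 20 ==> 6*pos > 15) ==> 2*pos + 2*r >= -20) && ((!(3*r != 10*pos - 20 ==> 6*pos > 15)) ==> r >= 0))))) && ((!(pos != -8 || 2*pos != r + 10)) ==> (((pos != 23 ==> 4*pos > 9) ==> 6*pos >= -28) && ((!(pos != 23 ==> 4*pos > 9)) ==> 2*pos >= -4)))
Answer: WP = ((pos != -8 || 2*pos != r + 10) ==> (((2*pos + r == 2 || 3*r != -8) ==> (((10*pos + 3*r != 8 ==> 6*pos + 4*r > 7) ==> 2*pos + 2*r >= -20) && ((!(10*pos + 3*r != 8 ==> 6*pos + 4*r > 7)) ==> r >= 0))) && ((!(2*pos + r == 2 || 3*r != -8)) ==> (((3*r != 10*pos - 20 ==> 6*pos > 15) ==> 2*pos + 2*r >= -20) && ((!(3*r != 10*pos - 20 ==> 6*pos > 15)) ==> r >= 0))))) && ((!(pos != -8 || 2*pos != r + 10)) ==> (((pos != 23 ==> 4*pos > 9) ==> 6*pos >= -28) && ((!(pos != 23 ==> 4*pos > 9)) ==> 2*pos >= -4)))
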